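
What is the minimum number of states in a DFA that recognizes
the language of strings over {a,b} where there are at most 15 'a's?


States: count = 0, 1, ..., 15 (all accepting; 16 states), plus a dead state for count > 15.
Total: 16 + 1 = 17.

17


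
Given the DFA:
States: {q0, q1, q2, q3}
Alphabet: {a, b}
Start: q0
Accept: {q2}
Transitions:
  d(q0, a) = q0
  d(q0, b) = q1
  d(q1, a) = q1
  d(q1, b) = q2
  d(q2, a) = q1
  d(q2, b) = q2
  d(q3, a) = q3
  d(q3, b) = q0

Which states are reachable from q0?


BFS from q0:
  layer 0: {q0}
  layer 1: {q1}
  layer 2: {q2}

{q0, q1, q2}


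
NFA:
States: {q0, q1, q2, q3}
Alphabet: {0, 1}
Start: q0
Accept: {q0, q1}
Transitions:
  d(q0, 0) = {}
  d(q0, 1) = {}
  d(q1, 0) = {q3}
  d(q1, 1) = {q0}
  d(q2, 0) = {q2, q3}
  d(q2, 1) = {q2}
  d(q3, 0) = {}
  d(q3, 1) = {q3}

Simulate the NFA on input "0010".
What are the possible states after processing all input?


Start: {q0}
  --0--> {}
  --0--> {}
  --1--> {}
  --0--> {}

{} (empty set, no valid transitions)


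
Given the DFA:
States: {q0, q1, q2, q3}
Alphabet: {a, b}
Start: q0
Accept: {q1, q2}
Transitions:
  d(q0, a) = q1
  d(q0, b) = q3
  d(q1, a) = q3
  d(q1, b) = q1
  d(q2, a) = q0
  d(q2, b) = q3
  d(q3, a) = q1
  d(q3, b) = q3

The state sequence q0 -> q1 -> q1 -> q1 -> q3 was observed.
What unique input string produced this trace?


Trace back each transition to find the symbol:
  q0 --[a]--> q1
  q1 --[b]--> q1
  q1 --[b]--> q1
  q1 --[a]--> q3

"abba"


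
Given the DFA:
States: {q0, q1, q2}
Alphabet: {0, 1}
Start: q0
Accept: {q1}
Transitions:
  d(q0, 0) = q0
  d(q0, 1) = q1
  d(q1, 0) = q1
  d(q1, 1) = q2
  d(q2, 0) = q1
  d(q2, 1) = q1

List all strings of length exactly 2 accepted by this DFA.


All strings of length 2: 4 total
Accepted: 2

"01", "10"


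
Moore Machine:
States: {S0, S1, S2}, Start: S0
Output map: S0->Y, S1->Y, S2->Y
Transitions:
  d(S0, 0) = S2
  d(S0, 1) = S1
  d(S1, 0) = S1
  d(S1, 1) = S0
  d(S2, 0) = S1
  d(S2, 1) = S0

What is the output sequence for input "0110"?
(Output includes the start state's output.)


Start: S0 (output Y)
  --0--> S2 (output Y)
  --1--> S0 (output Y)
  --1--> S1 (output Y)
  --0--> S1 (output Y)

"YYYYY"


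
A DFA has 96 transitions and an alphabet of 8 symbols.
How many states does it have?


Each state has exactly one transition per symbol.
states = transitions / |alphabet| = 96 / 8 = 12

12


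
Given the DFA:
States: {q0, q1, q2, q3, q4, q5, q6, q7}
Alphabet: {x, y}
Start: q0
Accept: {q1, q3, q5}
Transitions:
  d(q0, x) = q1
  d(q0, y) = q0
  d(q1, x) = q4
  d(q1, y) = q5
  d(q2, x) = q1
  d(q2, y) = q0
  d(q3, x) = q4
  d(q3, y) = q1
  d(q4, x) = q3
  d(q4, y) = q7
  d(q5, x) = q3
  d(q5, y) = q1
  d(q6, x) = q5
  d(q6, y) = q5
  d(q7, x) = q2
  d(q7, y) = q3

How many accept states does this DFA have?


Accept states listed: {q1, q3, q5}
Counting: q1(1) q3(2) q5(3)

3


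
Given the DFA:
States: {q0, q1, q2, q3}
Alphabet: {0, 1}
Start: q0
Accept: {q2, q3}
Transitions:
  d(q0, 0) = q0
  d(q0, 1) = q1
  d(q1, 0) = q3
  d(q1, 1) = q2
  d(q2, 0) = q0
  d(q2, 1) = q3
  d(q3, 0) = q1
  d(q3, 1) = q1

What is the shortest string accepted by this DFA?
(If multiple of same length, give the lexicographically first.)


BFS by string length (lex-first path to each state shown):
  len 0: q0<-""
  len 1: q0<-"0", q1<-"1"
  len 2: q0<-"00", q1<-"01", q2<-"11", q3<-"10"
Found accept state at length 2.

"10"


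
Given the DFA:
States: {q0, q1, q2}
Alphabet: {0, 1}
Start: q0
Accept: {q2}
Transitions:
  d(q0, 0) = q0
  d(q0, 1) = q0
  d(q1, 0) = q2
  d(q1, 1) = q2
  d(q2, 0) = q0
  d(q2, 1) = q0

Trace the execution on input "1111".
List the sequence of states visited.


Input: 1111
d(q0, 1) = q0
d(q0, 1) = q0
d(q0, 1) = q0
d(q0, 1) = q0


q0 -> q0 -> q0 -> q0 -> q0


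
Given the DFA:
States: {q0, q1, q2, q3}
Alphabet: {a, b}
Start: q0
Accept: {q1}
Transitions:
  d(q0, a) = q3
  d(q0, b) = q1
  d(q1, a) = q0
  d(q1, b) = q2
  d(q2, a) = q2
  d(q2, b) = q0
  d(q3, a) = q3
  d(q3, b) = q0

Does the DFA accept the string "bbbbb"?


Trace: q0 -> q1 -> q2 -> q0 -> q1 -> q2
Final state: q2
Accept states: {q1}

No, rejected (final state q2 is not an accept state)


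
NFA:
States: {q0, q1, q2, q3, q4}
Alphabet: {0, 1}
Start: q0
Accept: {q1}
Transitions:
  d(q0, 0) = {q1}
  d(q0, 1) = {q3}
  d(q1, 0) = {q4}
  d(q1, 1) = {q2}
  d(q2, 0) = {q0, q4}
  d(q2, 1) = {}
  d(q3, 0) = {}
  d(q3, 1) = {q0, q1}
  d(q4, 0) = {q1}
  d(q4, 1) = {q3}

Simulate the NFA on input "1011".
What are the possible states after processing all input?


Start: {q0}
  --1--> {q3}
  --0--> {}
  --1--> {}
  --1--> {}

{} (empty set, no valid transitions)


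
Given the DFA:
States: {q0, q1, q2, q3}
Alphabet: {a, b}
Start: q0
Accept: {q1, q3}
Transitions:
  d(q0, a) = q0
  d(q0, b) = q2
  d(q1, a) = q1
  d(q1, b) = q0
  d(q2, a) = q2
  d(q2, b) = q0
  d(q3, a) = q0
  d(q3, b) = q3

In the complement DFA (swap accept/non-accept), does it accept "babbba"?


Trace: q0 -> q2 -> q2 -> q0 -> q2 -> q0 -> q0
Final: q0
Original accept: {q1, q3}
Complement: q0 is not in original accept

Yes, complement accepts (original rejects)


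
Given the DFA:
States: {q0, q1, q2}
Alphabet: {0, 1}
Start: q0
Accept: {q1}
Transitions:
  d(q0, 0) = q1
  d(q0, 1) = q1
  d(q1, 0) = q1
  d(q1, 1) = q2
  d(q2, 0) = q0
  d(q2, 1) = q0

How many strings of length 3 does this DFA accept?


Enumerating all length-3 strings:
  "000" -> q1 [accept]
  "001" -> q2 [reject]
  "010" -> q0 [reject]
  "011" -> q0 [reject]
  "100" -> q1 [accept]
  "101" -> q2 [reject]
  "110" -> q0 [reject]
  "111" -> q0 [reject]

2 out of 8


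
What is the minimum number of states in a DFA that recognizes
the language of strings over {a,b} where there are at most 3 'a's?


States: count = 0, 1, ..., 3 (all accepting; 4 states), plus a dead state for count > 3.
Total: 4 + 1 = 5.

5


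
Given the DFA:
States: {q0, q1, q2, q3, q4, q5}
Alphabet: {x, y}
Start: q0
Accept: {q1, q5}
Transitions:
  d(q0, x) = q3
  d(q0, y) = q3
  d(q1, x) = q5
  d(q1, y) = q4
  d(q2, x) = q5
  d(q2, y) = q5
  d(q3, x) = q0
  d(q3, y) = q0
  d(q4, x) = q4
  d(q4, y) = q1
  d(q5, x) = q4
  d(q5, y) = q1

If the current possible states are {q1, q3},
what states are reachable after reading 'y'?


Apply transition on 'y' from each current state:
  d(q1, y) = q4
  d(q3, y) = q0

{q0, q4}


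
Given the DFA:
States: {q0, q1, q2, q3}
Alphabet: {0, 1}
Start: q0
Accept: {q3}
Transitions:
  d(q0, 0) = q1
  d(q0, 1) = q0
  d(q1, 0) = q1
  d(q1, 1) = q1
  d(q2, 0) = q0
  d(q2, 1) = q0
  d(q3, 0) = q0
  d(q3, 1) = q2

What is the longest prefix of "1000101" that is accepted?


Run the DFA, marking each prefix where the state is accepting:
  "" -> q0 [reject]
  "1" -> q0 [reject]
  "10" -> q1 [reject]
  "100" -> q1 [reject]
  "1000" -> q1 [reject]
  "10001" -> q1 [reject]
  "100010" -> q1 [reject]
  "1000101" -> q1 [reject]

No prefix is accepted


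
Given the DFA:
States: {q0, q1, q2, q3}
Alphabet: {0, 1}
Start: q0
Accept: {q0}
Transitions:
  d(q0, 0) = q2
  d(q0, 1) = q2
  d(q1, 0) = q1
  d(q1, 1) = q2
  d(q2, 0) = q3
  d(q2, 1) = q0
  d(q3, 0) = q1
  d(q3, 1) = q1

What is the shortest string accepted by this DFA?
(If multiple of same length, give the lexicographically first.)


BFS by string length (lex-first path to each state shown):
  len 0: q0<-""
Found accept state at length 0.

"" (empty string)


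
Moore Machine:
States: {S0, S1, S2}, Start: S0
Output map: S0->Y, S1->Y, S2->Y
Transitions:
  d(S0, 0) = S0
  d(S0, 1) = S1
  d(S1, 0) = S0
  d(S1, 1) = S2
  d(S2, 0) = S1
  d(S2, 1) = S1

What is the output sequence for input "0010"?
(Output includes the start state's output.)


Start: S0 (output Y)
  --0--> S0 (output Y)
  --0--> S0 (output Y)
  --1--> S1 (output Y)
  --0--> S0 (output Y)

"YYYYY"


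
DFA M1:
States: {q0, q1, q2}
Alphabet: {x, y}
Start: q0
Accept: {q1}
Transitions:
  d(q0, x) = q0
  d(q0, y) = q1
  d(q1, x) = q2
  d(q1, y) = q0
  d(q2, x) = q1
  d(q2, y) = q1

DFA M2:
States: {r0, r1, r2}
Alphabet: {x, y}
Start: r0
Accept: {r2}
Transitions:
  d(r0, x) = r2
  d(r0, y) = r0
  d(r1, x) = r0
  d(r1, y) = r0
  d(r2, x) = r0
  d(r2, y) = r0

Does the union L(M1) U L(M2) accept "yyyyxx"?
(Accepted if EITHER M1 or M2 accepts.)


M1: final=q0 accepted=False
M2: final=r0 accepted=False

No, union rejects (neither accepts)


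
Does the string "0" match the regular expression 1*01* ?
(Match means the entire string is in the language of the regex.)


|string| = 1; first = '0'; last = '0'

Yes, "0" matches 1*01*


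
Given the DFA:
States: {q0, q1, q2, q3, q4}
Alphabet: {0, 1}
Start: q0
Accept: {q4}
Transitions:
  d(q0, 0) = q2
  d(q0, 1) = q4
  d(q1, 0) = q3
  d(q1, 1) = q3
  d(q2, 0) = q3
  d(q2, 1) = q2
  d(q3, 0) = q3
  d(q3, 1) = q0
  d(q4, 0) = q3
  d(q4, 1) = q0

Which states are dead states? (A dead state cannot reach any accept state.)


Forward reachability from each state:
  q0 -> reaches accept state q4 (live)
  q1 -> reaches accept state q4 (live)
  q2 -> reaches accept state q4 (live)
  q3 -> reaches accept state q4 (live)
  q4 -> reaches accept state q4 (live)

None (all states can reach an accept state)


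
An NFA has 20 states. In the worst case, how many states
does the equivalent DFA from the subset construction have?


Subset construction: one DFA state per subset of NFA states.
2^20 = 1048576

1048576


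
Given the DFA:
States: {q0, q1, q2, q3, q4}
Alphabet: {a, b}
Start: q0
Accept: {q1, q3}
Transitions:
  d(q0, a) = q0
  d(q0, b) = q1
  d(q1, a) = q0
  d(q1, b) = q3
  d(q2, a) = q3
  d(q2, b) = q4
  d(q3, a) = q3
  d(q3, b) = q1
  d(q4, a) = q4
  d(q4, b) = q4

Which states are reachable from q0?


BFS from q0:
  layer 0: {q0}
  layer 1: {q1}
  layer 2: {q3}

{q0, q1, q3}


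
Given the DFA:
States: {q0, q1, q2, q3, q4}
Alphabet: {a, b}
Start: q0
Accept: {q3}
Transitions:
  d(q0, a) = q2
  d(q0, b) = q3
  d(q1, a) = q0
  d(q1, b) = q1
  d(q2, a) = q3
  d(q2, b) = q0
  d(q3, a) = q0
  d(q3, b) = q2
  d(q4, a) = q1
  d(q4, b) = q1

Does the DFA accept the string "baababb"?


Trace: q0 -> q3 -> q0 -> q2 -> q0 -> q2 -> q0 -> q3
Final state: q3
Accept states: {q3}

Yes, accepted (final state q3 is an accept state)


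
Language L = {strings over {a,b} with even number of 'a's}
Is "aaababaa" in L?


count('a') = 6; 6 mod 2 = 0

Yes, "aaababaa" is in L


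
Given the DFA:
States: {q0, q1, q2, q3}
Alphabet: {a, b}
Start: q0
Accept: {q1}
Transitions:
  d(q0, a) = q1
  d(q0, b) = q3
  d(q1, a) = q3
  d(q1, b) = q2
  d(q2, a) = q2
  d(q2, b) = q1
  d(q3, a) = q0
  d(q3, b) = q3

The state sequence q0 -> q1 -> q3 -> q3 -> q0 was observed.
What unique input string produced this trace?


Trace back each transition to find the symbol:
  q0 --[a]--> q1
  q1 --[a]--> q3
  q3 --[b]--> q3
  q3 --[a]--> q0

"aaba"


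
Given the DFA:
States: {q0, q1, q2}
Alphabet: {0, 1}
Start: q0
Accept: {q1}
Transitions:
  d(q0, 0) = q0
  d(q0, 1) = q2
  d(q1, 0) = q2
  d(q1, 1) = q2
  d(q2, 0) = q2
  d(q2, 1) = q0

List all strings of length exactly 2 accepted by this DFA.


All strings of length 2: 4 total
Accepted: 0

None


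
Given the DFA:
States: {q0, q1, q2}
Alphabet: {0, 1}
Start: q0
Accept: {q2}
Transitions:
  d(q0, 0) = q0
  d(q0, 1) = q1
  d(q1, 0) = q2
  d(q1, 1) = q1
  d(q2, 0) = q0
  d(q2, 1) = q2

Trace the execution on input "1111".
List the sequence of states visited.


Input: 1111
d(q0, 1) = q1
d(q1, 1) = q1
d(q1, 1) = q1
d(q1, 1) = q1


q0 -> q1 -> q1 -> q1 -> q1


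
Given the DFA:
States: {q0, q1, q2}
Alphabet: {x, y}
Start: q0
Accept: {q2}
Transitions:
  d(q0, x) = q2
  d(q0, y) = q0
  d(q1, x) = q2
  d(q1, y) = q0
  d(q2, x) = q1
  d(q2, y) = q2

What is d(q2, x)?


Looking up transition d(q2, x)

q1


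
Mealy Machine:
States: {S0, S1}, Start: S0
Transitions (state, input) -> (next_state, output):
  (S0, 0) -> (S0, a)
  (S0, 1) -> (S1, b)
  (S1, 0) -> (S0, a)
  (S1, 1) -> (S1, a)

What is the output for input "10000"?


Step-by-step:
  (S0, 1) -> (S1, b)
  (S1, 0) -> (S0, a)
  (S0, 0) -> (S0, a)
  (S0, 0) -> (S0, a)
  (S0, 0) -> (S0, a)

"baaaa"


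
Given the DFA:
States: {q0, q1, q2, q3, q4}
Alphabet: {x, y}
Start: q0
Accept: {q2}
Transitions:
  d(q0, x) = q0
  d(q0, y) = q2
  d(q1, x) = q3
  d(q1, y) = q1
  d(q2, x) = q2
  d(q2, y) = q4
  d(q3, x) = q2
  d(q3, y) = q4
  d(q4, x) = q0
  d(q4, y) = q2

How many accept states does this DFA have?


Accept states listed: {q2}
Counting: q2(1)

1


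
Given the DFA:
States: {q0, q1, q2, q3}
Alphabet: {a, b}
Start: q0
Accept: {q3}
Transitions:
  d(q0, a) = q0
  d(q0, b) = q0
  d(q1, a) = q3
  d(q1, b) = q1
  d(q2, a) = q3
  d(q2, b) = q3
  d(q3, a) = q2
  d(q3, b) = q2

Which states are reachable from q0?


BFS from q0:
  layer 0: {q0}

{q0}


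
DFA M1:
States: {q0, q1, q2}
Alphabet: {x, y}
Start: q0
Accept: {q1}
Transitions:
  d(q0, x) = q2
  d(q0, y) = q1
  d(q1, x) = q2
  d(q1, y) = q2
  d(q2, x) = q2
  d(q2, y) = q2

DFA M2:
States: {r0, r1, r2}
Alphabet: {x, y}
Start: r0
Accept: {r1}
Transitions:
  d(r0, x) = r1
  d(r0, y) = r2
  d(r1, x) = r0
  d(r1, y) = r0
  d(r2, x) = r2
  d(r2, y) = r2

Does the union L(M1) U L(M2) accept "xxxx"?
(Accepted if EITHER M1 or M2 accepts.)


M1: final=q2 accepted=False
M2: final=r0 accepted=False

No, union rejects (neither accepts)


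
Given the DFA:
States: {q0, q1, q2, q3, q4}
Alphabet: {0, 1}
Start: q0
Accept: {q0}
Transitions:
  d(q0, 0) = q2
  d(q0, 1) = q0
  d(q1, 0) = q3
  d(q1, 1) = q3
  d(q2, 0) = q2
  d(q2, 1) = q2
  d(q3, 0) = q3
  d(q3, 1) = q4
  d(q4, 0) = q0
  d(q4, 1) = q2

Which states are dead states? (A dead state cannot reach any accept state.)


Forward reachability from each state:
  q0 -> reaches accept state q0 (live)
  q1 -> reaches accept state q0 (live)
  q2 -> reaches {q2}, no accept state (dead)
  q3 -> reaches accept state q0 (live)
  q4 -> reaches accept state q0 (live)

{q2}


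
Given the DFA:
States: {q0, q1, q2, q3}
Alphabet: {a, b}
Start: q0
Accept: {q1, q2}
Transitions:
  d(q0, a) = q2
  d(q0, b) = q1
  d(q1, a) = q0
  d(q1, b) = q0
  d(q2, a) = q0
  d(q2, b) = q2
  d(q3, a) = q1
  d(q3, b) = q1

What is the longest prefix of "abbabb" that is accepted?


Run the DFA, marking each prefix where the state is accepting:
  "" -> q0 [reject]
  "a" -> q2 [accept]
  "ab" -> q2 [accept]
  "abb" -> q2 [accept]
  "abba" -> q0 [reject]
  "abbab" -> q1 [accept]
  "abbabb" -> q0 [reject]

"abbab"


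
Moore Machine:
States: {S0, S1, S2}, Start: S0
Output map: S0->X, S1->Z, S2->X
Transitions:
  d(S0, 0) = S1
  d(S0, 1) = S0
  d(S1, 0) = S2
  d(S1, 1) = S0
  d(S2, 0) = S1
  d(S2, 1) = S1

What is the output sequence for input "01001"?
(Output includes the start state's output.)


Start: S0 (output X)
  --0--> S1 (output Z)
  --1--> S0 (output X)
  --0--> S1 (output Z)
  --0--> S2 (output X)
  --1--> S1 (output Z)

"XZXZXZ"


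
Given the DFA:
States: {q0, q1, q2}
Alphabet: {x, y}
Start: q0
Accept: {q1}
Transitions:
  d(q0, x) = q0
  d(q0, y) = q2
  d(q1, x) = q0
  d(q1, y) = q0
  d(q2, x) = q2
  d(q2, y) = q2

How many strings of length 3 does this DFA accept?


Enumerating all length-3 strings:
  "xxx" -> q0 [reject]
  "xxy" -> q2 [reject]
  "xyx" -> q2 [reject]
  "xyy" -> q2 [reject]
  "yxx" -> q2 [reject]
  "yxy" -> q2 [reject]
  "yyx" -> q2 [reject]
  "yyy" -> q2 [reject]

0 out of 8


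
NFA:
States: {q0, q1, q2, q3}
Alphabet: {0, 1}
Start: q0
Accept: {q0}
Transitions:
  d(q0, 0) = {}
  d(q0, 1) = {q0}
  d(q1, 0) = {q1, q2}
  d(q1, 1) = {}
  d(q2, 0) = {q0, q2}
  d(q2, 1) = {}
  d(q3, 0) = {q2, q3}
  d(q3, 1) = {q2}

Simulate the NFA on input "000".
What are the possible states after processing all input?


Start: {q0}
  --0--> {}
  --0--> {}
  --0--> {}

{} (empty set, no valid transitions)


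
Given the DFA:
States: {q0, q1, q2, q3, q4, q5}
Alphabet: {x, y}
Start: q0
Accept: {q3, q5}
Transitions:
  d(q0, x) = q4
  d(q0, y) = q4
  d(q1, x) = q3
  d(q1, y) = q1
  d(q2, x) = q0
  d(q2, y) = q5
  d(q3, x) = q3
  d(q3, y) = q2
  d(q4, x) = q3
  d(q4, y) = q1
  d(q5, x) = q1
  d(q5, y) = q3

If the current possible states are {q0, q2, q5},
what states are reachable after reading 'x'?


Apply transition on 'x' from each current state:
  d(q0, x) = q4
  d(q2, x) = q0
  d(q5, x) = q1

{q0, q1, q4}


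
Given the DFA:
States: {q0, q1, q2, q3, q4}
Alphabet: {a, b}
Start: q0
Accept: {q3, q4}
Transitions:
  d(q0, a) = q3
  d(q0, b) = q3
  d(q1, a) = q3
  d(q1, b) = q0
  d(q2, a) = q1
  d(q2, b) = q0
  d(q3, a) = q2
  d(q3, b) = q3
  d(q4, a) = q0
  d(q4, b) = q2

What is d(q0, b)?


Looking up transition d(q0, b)

q3


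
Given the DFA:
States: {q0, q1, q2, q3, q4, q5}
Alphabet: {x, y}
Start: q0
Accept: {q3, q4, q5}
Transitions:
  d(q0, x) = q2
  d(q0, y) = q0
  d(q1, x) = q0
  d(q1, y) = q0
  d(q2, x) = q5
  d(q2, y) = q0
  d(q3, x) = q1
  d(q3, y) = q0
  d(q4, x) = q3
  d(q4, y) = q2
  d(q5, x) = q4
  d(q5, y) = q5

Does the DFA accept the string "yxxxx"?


Trace: q0 -> q0 -> q2 -> q5 -> q4 -> q3
Final state: q3
Accept states: {q3, q4, q5}

Yes, accepted (final state q3 is an accept state)


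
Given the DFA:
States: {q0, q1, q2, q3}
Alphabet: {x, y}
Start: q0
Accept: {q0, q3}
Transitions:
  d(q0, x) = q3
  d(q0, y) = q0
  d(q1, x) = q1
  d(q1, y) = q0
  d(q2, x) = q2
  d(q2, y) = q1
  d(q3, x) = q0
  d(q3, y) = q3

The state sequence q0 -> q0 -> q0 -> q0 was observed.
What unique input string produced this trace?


Trace back each transition to find the symbol:
  q0 --[y]--> q0
  q0 --[y]--> q0
  q0 --[y]--> q0

"yyy"


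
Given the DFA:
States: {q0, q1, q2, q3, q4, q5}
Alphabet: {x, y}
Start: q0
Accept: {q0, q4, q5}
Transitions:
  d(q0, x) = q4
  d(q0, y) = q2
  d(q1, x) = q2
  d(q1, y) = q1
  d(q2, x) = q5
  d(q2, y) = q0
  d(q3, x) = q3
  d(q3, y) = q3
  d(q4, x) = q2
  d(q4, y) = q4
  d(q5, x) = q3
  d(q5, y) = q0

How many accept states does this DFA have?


Accept states listed: {q0, q4, q5}
Counting: q0(1) q4(2) q5(3)

3


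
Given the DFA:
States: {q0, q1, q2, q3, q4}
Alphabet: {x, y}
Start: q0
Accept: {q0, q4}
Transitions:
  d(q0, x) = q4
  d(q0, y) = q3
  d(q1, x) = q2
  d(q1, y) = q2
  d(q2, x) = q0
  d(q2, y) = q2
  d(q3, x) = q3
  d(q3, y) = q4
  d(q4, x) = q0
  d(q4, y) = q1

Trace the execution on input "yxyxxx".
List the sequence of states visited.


Input: yxyxxx
d(q0, y) = q3
d(q3, x) = q3
d(q3, y) = q4
d(q4, x) = q0
d(q0, x) = q4
d(q4, x) = q0


q0 -> q3 -> q3 -> q4 -> q0 -> q4 -> q0


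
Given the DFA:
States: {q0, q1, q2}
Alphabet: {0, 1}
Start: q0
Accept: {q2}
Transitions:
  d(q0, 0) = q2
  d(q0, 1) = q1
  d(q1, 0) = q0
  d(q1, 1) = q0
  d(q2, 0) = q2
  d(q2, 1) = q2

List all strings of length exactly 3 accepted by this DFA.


All strings of length 3: 8 total
Accepted: 6

"000", "001", "010", "011", "100", "110"


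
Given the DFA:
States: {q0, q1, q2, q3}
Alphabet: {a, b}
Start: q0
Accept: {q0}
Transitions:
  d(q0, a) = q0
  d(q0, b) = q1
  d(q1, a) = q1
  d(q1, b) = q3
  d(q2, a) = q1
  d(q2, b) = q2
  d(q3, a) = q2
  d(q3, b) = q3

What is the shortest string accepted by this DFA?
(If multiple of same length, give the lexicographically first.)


BFS by string length (lex-first path to each state shown):
  len 0: q0<-""
Found accept state at length 0.

"" (empty string)


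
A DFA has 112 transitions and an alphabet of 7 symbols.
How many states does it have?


Each state has exactly one transition per symbol.
states = transitions / |alphabet| = 112 / 7 = 16

16


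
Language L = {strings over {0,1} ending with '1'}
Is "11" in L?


last symbol = '1'

Yes, "11" is in L


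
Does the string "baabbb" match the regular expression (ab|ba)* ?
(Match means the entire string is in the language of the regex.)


|string| = 6; first = 'b'; last = 'b'

No, "baabbb" does not match (ab|ba)*


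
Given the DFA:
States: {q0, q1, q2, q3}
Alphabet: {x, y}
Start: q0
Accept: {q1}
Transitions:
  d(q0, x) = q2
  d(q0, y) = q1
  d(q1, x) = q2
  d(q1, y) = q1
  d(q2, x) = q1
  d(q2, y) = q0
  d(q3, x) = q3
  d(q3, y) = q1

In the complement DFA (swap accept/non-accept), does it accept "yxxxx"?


Trace: q0 -> q1 -> q2 -> q1 -> q2 -> q1
Final: q1
Original accept: {q1}
Complement: q1 is in original accept

No, complement rejects (original accepts)


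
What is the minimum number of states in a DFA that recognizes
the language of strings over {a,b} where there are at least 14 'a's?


States: count = 0, 1, ..., 13, and a final '>= 14' state.
Total: 14 + 1 = 15. Accept = '>= 14' state.

15


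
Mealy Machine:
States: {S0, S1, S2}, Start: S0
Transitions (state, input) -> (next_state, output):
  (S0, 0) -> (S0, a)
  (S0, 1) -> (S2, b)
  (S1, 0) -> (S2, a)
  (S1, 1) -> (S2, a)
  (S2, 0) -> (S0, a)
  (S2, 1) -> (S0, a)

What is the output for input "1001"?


Step-by-step:
  (S0, 1) -> (S2, b)
  (S2, 0) -> (S0, a)
  (S0, 0) -> (S0, a)
  (S0, 1) -> (S2, b)

"baab"


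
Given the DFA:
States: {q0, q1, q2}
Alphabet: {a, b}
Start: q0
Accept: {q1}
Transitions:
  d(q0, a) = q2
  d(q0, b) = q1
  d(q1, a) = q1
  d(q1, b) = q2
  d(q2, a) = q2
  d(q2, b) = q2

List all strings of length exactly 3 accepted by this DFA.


All strings of length 3: 8 total
Accepted: 1

"baa"


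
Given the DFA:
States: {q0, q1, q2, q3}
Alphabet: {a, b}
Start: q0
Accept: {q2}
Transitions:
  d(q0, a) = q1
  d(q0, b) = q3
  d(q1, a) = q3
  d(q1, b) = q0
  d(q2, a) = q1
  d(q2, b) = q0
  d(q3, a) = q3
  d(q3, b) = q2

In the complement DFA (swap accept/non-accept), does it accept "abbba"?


Trace: q0 -> q1 -> q0 -> q3 -> q2 -> q1
Final: q1
Original accept: {q2}
Complement: q1 is not in original accept

Yes, complement accepts (original rejects)


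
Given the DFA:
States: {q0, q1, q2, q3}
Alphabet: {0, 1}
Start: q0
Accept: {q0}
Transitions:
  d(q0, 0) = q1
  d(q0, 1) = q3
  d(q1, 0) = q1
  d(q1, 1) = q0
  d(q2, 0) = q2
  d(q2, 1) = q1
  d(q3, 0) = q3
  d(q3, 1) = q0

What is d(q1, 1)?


Looking up transition d(q1, 1)

q0


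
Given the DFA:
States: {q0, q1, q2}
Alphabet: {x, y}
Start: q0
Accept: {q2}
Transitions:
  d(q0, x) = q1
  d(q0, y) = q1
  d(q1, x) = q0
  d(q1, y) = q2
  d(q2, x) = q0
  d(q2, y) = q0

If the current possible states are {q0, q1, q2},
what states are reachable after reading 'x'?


Apply transition on 'x' from each current state:
  d(q0, x) = q1
  d(q1, x) = q0
  d(q2, x) = q0

{q0, q1}


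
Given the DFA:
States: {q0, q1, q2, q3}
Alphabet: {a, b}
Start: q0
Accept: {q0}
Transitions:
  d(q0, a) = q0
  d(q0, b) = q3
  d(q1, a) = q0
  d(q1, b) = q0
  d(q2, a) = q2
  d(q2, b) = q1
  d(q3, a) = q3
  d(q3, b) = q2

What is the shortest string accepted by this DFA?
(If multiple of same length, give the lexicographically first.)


BFS by string length (lex-first path to each state shown):
  len 0: q0<-""
Found accept state at length 0.

"" (empty string)


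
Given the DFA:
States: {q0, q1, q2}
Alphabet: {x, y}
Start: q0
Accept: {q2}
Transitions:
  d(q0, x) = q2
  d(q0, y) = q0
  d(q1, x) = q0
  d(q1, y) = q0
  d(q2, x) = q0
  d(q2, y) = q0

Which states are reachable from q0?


BFS from q0:
  layer 0: {q0}
  layer 1: {q2}

{q0, q2}


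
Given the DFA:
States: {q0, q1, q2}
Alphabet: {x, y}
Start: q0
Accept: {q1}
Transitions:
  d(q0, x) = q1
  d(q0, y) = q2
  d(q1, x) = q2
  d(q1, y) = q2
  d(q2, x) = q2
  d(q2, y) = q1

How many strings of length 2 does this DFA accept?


Enumerating all length-2 strings:
  "xx" -> q2 [reject]
  "xy" -> q2 [reject]
  "yx" -> q2 [reject]
  "yy" -> q1 [accept]

1 out of 4


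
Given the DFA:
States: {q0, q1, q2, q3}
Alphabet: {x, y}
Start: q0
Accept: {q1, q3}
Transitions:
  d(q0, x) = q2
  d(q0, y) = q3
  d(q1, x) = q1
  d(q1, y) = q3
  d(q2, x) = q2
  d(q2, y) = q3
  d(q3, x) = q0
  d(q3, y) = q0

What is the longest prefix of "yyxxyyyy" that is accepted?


Run the DFA, marking each prefix where the state is accepting:
  "" -> q0 [reject]
  "y" -> q3 [accept]
  "yy" -> q0 [reject]
  "yyx" -> q2 [reject]
  "yyxx" -> q2 [reject]
  "yyxxy" -> q3 [accept]
  "yyxxyy" -> q0 [reject]
  "yyxxyyy" -> q3 [accept]
  "yyxxyyyy" -> q0 [reject]

"yyxxyyy"


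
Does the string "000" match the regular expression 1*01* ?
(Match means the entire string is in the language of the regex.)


|string| = 3; first = '0'; last = '0'

No, "000" does not match 1*01*


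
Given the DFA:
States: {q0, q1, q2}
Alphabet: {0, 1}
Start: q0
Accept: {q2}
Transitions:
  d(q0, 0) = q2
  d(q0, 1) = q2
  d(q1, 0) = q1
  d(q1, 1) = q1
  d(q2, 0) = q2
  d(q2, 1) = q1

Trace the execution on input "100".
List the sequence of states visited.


Input: 100
d(q0, 1) = q2
d(q2, 0) = q2
d(q2, 0) = q2


q0 -> q2 -> q2 -> q2


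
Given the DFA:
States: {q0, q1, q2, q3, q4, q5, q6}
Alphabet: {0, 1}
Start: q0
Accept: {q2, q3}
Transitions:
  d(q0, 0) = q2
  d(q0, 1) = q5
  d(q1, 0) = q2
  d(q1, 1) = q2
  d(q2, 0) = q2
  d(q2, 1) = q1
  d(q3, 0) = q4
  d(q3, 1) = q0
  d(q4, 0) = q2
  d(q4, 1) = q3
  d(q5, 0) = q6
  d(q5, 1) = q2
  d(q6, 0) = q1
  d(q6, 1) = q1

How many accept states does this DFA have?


Accept states listed: {q2, q3}
Counting: q2(1) q3(2)

2


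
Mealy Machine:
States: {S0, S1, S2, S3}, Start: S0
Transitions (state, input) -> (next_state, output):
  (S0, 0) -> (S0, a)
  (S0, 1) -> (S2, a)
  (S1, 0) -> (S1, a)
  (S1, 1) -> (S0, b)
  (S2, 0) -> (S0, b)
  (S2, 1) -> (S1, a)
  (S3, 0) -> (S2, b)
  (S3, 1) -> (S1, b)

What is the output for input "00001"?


Step-by-step:
  (S0, 0) -> (S0, a)
  (S0, 0) -> (S0, a)
  (S0, 0) -> (S0, a)
  (S0, 0) -> (S0, a)
  (S0, 1) -> (S2, a)

"aaaaa"


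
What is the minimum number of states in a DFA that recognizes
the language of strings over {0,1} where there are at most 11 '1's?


States: count = 0, 1, ..., 11 (all accepting; 12 states), plus a dead state for count > 11.
Total: 12 + 1 = 13.

13


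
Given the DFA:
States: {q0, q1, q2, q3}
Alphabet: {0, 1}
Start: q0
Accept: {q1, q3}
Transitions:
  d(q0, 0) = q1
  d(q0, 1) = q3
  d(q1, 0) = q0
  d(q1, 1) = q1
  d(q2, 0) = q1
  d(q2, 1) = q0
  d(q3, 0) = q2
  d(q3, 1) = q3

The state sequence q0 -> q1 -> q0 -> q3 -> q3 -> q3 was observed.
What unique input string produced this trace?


Trace back each transition to find the symbol:
  q0 --[0]--> q1
  q1 --[0]--> q0
  q0 --[1]--> q3
  q3 --[1]--> q3
  q3 --[1]--> q3

"00111"


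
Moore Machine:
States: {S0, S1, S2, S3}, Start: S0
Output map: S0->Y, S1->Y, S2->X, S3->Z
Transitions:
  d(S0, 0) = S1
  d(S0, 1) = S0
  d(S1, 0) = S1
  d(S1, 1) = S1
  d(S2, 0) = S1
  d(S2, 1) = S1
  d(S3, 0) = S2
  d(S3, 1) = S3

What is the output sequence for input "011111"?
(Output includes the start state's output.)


Start: S0 (output Y)
  --0--> S1 (output Y)
  --1--> S1 (output Y)
  --1--> S1 (output Y)
  --1--> S1 (output Y)
  --1--> S1 (output Y)
  --1--> S1 (output Y)

"YYYYYYY"


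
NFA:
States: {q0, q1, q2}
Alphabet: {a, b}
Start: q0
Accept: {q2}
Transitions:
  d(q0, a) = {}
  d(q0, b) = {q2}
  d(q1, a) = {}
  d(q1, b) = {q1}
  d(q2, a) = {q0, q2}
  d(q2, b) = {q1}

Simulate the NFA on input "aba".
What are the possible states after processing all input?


Start: {q0}
  --a--> {}
  --b--> {}
  --a--> {}

{} (empty set, no valid transitions)


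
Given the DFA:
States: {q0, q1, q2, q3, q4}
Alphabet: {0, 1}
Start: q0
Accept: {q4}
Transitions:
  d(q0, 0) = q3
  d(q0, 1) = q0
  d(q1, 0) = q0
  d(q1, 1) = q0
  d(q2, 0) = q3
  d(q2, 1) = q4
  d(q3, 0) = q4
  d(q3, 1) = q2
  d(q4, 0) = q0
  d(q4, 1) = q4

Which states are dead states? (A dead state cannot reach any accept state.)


Forward reachability from each state:
  q0 -> reaches accept state q4 (live)
  q1 -> reaches accept state q4 (live)
  q2 -> reaches accept state q4 (live)
  q3 -> reaches accept state q4 (live)
  q4 -> reaches accept state q4 (live)

None (all states can reach an accept state)


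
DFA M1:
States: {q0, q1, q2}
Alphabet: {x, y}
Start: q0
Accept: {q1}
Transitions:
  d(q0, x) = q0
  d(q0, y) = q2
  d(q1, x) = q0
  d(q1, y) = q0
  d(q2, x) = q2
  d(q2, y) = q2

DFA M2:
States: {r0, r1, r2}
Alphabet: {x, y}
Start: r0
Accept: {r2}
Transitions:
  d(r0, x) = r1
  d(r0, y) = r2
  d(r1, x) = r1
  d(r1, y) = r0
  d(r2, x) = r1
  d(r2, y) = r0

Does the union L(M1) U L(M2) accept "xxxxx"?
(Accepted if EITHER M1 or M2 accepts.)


M1: final=q0 accepted=False
M2: final=r1 accepted=False

No, union rejects (neither accepts)


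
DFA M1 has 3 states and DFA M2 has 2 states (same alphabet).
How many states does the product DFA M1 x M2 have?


Product construction pairs every M1 state with every M2 state.
3 * 2 = 6

6


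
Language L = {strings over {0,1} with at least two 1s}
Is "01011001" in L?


count('1') = 4

Yes, "01011001" is in L


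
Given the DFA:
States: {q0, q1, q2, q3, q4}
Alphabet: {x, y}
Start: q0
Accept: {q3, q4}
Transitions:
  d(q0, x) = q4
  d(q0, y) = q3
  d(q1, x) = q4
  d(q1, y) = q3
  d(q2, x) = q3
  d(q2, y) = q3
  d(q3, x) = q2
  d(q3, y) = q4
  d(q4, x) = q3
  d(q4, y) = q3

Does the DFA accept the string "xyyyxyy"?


Trace: q0 -> q4 -> q3 -> q4 -> q3 -> q2 -> q3 -> q4
Final state: q4
Accept states: {q3, q4}

Yes, accepted (final state q4 is an accept state)


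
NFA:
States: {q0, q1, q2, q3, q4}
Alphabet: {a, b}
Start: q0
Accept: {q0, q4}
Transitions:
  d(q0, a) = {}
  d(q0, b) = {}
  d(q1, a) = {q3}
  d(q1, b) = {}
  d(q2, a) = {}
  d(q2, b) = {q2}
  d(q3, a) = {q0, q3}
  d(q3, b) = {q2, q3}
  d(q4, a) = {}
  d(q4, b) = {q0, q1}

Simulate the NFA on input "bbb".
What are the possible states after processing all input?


Start: {q0}
  --b--> {}
  --b--> {}
  --b--> {}

{} (empty set, no valid transitions)


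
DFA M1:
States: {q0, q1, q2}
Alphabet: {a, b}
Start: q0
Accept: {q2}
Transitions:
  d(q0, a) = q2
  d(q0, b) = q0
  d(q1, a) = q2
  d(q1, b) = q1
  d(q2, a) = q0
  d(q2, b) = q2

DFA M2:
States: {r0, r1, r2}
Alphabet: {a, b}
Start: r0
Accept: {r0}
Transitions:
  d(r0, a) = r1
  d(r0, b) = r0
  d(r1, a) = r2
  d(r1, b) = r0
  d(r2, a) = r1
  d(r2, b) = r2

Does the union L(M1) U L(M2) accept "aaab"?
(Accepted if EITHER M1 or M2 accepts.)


M1: final=q2 accepted=True
M2: final=r0 accepted=True

Yes, union accepts


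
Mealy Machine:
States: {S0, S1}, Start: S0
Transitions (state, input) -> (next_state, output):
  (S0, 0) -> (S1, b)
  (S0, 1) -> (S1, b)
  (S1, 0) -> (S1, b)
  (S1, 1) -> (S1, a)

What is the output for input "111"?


Step-by-step:
  (S0, 1) -> (S1, b)
  (S1, 1) -> (S1, a)
  (S1, 1) -> (S1, a)

"baa"


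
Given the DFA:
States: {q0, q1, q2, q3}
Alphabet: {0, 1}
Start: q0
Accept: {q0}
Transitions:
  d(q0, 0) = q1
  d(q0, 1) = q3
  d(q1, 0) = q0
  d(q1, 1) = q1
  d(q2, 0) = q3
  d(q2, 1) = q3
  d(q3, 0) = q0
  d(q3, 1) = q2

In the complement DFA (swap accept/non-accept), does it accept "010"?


Trace: q0 -> q1 -> q1 -> q0
Final: q0
Original accept: {q0}
Complement: q0 is in original accept

No, complement rejects (original accepts)


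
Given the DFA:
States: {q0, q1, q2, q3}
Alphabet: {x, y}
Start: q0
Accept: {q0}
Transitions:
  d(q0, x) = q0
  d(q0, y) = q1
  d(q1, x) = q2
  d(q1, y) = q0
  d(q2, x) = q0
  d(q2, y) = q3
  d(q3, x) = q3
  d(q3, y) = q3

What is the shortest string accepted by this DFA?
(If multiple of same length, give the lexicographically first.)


BFS by string length (lex-first path to each state shown):
  len 0: q0<-""
Found accept state at length 0.

"" (empty string)


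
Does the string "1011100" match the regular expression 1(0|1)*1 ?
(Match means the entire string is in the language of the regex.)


|string| = 7; first = '1'; last = '0'

No, "1011100" does not match 1(0|1)*1


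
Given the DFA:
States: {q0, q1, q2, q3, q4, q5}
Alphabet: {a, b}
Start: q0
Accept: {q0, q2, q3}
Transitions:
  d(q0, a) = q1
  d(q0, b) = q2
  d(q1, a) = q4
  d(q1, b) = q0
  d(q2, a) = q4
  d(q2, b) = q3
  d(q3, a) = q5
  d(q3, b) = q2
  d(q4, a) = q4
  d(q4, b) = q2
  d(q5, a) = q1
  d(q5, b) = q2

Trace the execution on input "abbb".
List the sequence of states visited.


Input: abbb
d(q0, a) = q1
d(q1, b) = q0
d(q0, b) = q2
d(q2, b) = q3


q0 -> q1 -> q0 -> q2 -> q3


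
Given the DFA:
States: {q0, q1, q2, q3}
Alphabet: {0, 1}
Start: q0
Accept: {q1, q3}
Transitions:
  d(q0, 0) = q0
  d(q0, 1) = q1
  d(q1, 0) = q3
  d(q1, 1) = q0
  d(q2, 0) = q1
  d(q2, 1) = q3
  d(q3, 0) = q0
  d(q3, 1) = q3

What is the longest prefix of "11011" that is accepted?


Run the DFA, marking each prefix where the state is accepting:
  "" -> q0 [reject]
  "1" -> q1 [accept]
  "11" -> q0 [reject]
  "110" -> q0 [reject]
  "1101" -> q1 [accept]
  "11011" -> q0 [reject]

"1101"


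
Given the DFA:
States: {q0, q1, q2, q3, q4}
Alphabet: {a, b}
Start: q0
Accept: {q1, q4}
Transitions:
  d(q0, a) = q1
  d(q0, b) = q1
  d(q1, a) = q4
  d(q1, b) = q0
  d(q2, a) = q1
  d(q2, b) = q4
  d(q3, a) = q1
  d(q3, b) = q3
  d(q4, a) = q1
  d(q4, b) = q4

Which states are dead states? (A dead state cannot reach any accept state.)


Forward reachability from each state:
  q0 -> reaches accept state q1 (live)
  q1 -> reaches accept state q1 (live)
  q2 -> reaches accept state q1 (live)
  q3 -> reaches accept state q1 (live)
  q4 -> reaches accept state q1 (live)

None (all states can reach an accept state)


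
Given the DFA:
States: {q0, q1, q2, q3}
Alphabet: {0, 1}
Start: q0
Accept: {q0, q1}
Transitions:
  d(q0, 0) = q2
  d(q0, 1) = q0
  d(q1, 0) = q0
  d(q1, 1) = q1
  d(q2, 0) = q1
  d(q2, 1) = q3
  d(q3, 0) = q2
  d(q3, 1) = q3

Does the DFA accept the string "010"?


Trace: q0 -> q2 -> q3 -> q2
Final state: q2
Accept states: {q0, q1}

No, rejected (final state q2 is not an accept state)


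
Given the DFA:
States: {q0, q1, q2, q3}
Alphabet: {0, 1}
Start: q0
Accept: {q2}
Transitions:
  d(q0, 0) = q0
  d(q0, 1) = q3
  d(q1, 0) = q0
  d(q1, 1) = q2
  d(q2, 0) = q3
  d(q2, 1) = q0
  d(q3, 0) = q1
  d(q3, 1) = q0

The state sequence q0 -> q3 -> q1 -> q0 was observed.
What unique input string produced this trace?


Trace back each transition to find the symbol:
  q0 --[1]--> q3
  q3 --[0]--> q1
  q1 --[0]--> q0

"100"


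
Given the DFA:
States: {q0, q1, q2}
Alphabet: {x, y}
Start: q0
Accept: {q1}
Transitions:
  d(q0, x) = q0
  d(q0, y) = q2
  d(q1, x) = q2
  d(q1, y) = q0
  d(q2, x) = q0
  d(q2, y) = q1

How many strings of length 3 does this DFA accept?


Enumerating all length-3 strings:
  "xxx" -> q0 [reject]
  "xxy" -> q2 [reject]
  "xyx" -> q0 [reject]
  "xyy" -> q1 [accept]
  "yxx" -> q0 [reject]
  "yxy" -> q2 [reject]
  "yyx" -> q2 [reject]
  "yyy" -> q0 [reject]

1 out of 8


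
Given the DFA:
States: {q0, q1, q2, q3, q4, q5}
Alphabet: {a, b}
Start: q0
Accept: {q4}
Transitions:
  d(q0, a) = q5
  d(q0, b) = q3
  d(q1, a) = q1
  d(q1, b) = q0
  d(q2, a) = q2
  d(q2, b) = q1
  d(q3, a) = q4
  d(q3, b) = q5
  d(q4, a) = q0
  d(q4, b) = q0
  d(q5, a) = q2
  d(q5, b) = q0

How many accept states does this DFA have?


Accept states listed: {q4}
Counting: q4(1)

1


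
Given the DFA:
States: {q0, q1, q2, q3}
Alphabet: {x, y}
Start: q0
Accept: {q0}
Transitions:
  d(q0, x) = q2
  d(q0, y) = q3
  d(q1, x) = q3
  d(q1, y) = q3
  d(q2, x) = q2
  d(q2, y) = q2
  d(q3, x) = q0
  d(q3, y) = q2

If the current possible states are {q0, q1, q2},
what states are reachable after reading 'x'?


Apply transition on 'x' from each current state:
  d(q0, x) = q2
  d(q1, x) = q3
  d(q2, x) = q2

{q2, q3}


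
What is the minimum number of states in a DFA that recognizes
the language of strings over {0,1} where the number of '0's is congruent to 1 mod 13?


States track (count of '0') mod 13.
Need 13 states: one per remainder 0..12; accept = remainder 1.

13


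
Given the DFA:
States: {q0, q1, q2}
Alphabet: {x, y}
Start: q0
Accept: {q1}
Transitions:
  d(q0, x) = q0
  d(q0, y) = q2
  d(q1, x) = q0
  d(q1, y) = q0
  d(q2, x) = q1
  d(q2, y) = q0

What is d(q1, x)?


Looking up transition d(q1, x)

q0


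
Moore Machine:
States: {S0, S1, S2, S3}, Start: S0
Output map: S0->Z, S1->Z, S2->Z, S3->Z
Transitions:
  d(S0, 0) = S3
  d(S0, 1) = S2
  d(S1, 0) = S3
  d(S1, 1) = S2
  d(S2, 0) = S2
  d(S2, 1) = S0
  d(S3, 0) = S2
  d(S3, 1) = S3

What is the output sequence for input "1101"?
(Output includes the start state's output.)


Start: S0 (output Z)
  --1--> S2 (output Z)
  --1--> S0 (output Z)
  --0--> S3 (output Z)
  --1--> S3 (output Z)

"ZZZZZ"


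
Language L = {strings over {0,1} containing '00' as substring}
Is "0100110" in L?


'00' occurs at index 2

Yes, "0100110" is in L


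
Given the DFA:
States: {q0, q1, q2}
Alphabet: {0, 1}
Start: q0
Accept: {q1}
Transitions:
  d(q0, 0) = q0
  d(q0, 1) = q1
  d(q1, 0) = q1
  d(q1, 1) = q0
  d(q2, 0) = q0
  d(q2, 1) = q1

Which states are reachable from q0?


BFS from q0:
  layer 0: {q0}
  layer 1: {q1}

{q0, q1}


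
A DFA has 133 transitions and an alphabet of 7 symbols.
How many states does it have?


Each state has exactly one transition per symbol.
states = transitions / |alphabet| = 133 / 7 = 19

19


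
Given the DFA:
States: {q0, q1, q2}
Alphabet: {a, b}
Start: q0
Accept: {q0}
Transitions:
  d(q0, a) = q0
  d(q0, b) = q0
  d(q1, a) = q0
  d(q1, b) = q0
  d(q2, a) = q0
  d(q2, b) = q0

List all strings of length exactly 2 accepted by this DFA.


All strings of length 2: 4 total
Accepted: 4

"aa", "ab", "ba", "bb"


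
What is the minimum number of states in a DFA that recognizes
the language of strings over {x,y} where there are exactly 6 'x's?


States: count = 0, 1, ..., 6 (that's 7 states), plus a dead state for count > 6.
Total: 7 + 1 = 8. Accept = count-6 state.

8


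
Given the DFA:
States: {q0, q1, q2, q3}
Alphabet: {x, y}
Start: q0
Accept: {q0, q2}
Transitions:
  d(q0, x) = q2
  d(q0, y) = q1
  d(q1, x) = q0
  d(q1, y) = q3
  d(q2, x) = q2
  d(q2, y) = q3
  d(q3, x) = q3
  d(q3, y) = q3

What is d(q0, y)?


Looking up transition d(q0, y)

q1


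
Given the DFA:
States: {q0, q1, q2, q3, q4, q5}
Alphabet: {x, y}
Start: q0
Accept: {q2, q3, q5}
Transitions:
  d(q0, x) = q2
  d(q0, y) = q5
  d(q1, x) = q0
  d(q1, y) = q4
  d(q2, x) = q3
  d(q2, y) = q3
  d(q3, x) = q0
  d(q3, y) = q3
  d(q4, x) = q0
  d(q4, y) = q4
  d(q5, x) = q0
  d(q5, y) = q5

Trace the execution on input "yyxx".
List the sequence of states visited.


Input: yyxx
d(q0, y) = q5
d(q5, y) = q5
d(q5, x) = q0
d(q0, x) = q2


q0 -> q5 -> q5 -> q0 -> q2


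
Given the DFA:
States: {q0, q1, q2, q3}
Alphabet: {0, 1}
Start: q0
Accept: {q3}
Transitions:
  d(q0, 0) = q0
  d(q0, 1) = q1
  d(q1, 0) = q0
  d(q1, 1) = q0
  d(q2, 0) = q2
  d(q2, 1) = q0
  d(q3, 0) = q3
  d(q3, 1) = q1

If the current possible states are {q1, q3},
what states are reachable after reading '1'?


Apply transition on '1' from each current state:
  d(q1, 1) = q0
  d(q3, 1) = q1

{q0, q1}


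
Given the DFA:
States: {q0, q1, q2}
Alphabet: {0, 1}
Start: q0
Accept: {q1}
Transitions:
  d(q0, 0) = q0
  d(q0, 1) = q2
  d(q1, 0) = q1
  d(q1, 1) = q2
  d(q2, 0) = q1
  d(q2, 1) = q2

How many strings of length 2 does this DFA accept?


Enumerating all length-2 strings:
  "00" -> q0 [reject]
  "01" -> q2 [reject]
  "10" -> q1 [accept]
  "11" -> q2 [reject]

1 out of 4


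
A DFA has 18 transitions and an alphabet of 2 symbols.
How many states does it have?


Each state has exactly one transition per symbol.
states = transitions / |alphabet| = 18 / 2 = 9

9


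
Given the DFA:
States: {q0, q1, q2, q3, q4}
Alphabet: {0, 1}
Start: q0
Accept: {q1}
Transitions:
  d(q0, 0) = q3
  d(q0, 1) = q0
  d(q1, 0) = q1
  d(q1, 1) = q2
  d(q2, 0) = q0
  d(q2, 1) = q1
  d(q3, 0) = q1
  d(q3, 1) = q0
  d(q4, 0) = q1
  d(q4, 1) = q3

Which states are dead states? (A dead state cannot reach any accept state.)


Forward reachability from each state:
  q0 -> reaches accept state q1 (live)
  q1 -> reaches accept state q1 (live)
  q2 -> reaches accept state q1 (live)
  q3 -> reaches accept state q1 (live)
  q4 -> reaches accept state q1 (live)

None (all states can reach an accept state)


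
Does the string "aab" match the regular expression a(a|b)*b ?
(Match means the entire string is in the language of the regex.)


|string| = 3; first = 'a'; last = 'b'

Yes, "aab" matches a(a|b)*b
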